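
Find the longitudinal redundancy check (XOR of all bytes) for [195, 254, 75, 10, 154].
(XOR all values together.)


XOR chain: 195 ^ 254 ^ 75 ^ 10 ^ 154 = 230

230


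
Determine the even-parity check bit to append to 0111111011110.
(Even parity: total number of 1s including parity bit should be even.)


Number of 1s in data: 10
Parity bit: 0

0


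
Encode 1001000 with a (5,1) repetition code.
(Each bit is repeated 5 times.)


Each bit -> 5 copies

11111000000000011111000000000000000


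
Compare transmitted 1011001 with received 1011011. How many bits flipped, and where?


XOR: 0000010

1 error(s) at position(s): 5


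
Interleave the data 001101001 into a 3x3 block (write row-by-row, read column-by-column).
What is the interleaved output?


Matrix:
  001
  101
  001
Read columns: 010000111

010000111


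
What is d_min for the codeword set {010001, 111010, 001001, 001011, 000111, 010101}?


Comparing all pairs, minimum distance: 1
Can detect 0 errors, correct 0 errors

1


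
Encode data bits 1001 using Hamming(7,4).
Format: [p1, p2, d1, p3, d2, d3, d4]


Parity bits: p1=0, p2=0, p3=1

0011001


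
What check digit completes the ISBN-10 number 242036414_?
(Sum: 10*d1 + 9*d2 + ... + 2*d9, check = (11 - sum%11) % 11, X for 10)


Weighted sum: 147
147 mod 11 = 4

Check digit: 7


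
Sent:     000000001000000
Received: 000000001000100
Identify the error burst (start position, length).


XOR: 000000000000100

Burst at position 12, length 1


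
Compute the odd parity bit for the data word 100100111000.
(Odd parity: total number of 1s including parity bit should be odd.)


Number of 1s in data: 5
Parity bit: 0

0


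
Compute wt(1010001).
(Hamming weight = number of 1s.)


Counting 1s in 1010001

3


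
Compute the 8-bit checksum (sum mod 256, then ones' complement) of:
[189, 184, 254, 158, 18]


Sum = 803 mod 256 = 35
Complement = 220

220


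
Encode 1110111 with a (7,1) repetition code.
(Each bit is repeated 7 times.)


Each bit -> 7 copies

1111111111111111111110000000111111111111111111111


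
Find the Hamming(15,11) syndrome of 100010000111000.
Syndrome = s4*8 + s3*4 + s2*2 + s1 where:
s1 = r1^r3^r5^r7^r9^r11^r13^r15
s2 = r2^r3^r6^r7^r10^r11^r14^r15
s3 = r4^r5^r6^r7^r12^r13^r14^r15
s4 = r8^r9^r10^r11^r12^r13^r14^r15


s1=1, s2=0, s3=0, s4=1

Syndrome = 9 (error at position 9)


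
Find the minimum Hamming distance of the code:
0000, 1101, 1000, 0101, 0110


Comparing all pairs, minimum distance: 1
Can detect 0 errors, correct 0 errors

1


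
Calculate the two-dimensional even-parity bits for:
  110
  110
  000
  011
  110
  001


Row parities: 000001
Column parities: 100

Row P: 000001, Col P: 100, Corner: 1


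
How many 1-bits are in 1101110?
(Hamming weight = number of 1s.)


Counting 1s in 1101110

5


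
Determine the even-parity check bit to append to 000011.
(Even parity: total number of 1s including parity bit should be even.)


Number of 1s in data: 2
Parity bit: 0

0


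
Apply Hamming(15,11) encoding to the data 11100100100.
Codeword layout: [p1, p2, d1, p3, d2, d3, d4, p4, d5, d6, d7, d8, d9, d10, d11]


Parity bits: p1=1, p2=1, p3=1, p4=0

111111000100100


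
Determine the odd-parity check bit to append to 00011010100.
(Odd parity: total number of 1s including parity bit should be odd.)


Number of 1s in data: 4
Parity bit: 1

1


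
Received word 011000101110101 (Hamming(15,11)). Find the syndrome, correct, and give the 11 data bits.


Syndrome = 12: error at position 12

Data: 10011111101 (corrected bit 12)


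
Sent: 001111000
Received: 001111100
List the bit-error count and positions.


XOR: 000000100

1 error(s) at position(s): 6


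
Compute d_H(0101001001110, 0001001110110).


XOR: 0100000111000
Count of 1s: 4

4


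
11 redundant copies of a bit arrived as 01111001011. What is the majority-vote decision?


Ones: 7 out of 11
Threshold: 6

1 (7/11 voted 1)


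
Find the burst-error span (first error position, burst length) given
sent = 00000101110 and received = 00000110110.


XOR: 00000011000

Burst at position 6, length 2


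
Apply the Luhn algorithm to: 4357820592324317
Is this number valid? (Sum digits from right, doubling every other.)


Luhn sum = 72
72 mod 10 = 2

Invalid (Luhn sum mod 10 = 2)


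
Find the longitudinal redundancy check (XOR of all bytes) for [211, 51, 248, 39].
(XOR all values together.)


XOR chain: 211 ^ 51 ^ 248 ^ 39 = 63

63


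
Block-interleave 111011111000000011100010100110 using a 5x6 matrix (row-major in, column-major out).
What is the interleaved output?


Matrix:
  111011
  111000
  000011
  100010
  100110
Read columns: 110111100011000000011011110100

110111100011000000011011110100


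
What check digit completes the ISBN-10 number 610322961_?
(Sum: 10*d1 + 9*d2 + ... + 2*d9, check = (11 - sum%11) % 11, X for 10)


Weighted sum: 168
168 mod 11 = 3

Check digit: 8


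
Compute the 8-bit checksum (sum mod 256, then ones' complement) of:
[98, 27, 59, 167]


Sum = 351 mod 256 = 95
Complement = 160

160


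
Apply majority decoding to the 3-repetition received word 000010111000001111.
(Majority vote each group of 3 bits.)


Groups: 000, 010, 111, 000, 001, 111
Majority votes: 001001

001001


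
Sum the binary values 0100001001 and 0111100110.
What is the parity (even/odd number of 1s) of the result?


0100001001 = 265
0111100110 = 486
Sum = 751 = 1011101111
1s count = 8

even parity (8 ones in 1011101111)


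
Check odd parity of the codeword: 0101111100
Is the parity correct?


Number of 1s: 6

No, parity error (6 ones)


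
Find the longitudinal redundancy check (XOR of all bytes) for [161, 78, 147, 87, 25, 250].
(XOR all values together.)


XOR chain: 161 ^ 78 ^ 147 ^ 87 ^ 25 ^ 250 = 200

200


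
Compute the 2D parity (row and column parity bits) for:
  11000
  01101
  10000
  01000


Row parities: 0111
Column parities: 01101

Row P: 0111, Col P: 01101, Corner: 1


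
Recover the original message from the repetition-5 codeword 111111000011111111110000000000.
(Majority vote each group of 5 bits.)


Groups: 11111, 10000, 11111, 11111, 00000, 00000
Majority votes: 101100

101100


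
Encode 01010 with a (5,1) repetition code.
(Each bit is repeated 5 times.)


Each bit -> 5 copies

0000011111000001111100000


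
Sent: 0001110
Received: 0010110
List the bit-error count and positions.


XOR: 0011000

2 error(s) at position(s): 2, 3


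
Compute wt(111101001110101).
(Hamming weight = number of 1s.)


Counting 1s in 111101001110101

10


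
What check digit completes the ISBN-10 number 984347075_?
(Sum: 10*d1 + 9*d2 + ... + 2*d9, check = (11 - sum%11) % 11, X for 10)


Weighted sum: 305
305 mod 11 = 8

Check digit: 3


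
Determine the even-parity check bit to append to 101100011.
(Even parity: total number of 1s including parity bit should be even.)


Number of 1s in data: 5
Parity bit: 1

1


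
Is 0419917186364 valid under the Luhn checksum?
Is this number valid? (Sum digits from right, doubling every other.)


Luhn sum = 59
59 mod 10 = 9

Invalid (Luhn sum mod 10 = 9)


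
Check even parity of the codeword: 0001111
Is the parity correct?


Number of 1s: 4

Yes, parity is correct (4 ones)


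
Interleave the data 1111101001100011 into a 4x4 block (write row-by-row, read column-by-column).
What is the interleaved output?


Matrix:
  1111
  1010
  0110
  0011
Read columns: 1100101011111001

1100101011111001


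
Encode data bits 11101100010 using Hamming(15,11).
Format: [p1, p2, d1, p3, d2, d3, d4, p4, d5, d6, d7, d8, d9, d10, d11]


Parity bits: p1=1, p2=0, p3=1, p4=1

101111011100010


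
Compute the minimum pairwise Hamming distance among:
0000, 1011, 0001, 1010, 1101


Comparing all pairs, minimum distance: 1
Can detect 0 errors, correct 0 errors

1


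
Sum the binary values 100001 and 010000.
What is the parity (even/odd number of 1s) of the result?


100001 = 33
010000 = 16
Sum = 49 = 110001
1s count = 3

odd parity (3 ones in 110001)


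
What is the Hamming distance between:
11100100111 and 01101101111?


XOR: 10001001000
Count of 1s: 3

3


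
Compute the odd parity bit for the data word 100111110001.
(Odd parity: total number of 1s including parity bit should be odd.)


Number of 1s in data: 7
Parity bit: 0

0


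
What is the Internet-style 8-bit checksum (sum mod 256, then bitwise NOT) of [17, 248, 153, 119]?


Sum = 537 mod 256 = 25
Complement = 230

230


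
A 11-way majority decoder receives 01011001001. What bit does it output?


Ones: 5 out of 11
Threshold: 6

0 (5/11 voted 1)


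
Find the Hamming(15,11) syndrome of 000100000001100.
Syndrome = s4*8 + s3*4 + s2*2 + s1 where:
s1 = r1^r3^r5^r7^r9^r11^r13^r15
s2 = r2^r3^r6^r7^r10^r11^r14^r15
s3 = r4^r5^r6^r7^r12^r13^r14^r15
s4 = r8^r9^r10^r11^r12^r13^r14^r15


s1=1, s2=0, s3=1, s4=0

Syndrome = 5 (error at position 5)


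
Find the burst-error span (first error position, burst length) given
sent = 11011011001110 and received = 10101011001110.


XOR: 01110000000000

Burst at position 1, length 3


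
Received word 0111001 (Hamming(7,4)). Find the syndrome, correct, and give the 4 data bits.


Syndrome = 2: error at position 2

Data: 1001 (corrected bit 2)


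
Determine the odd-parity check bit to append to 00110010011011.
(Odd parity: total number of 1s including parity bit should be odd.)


Number of 1s in data: 7
Parity bit: 0

0


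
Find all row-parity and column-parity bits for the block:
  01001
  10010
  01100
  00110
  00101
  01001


Row parities: 000000
Column parities: 11101

Row P: 000000, Col P: 11101, Corner: 0


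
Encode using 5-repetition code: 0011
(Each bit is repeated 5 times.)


Each bit -> 5 copies

00000000001111111111


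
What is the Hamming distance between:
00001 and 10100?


XOR: 10101
Count of 1s: 3

3


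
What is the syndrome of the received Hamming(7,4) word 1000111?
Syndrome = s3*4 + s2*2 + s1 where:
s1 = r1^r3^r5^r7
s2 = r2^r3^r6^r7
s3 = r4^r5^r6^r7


s1=1, s2=0, s3=1

Syndrome = 5 (error at position 5)


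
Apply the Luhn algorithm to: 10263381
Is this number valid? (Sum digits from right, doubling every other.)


Luhn sum = 29
29 mod 10 = 9

Invalid (Luhn sum mod 10 = 9)


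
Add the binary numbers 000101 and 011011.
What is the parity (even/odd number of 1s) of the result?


000101 = 5
011011 = 27
Sum = 32 = 100000
1s count = 1

odd parity (1 ones in 100000)


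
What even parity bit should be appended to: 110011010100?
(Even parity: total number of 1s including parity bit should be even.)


Number of 1s in data: 6
Parity bit: 0

0


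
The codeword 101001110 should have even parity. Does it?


Number of 1s: 5

No, parity error (5 ones)


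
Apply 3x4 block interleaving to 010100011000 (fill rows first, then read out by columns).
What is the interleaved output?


Matrix:
  0101
  0001
  1000
Read columns: 001100000110

001100000110


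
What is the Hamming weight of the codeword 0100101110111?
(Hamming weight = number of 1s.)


Counting 1s in 0100101110111

8


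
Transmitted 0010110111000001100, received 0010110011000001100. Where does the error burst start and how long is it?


XOR: 0000000100000000000

Burst at position 7, length 1


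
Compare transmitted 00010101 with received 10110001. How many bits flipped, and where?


XOR: 10100100

3 error(s) at position(s): 0, 2, 5


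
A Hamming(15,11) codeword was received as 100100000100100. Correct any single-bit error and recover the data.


Syndrome = 2: error at position 2

Data: 00000100100 (corrected bit 2)


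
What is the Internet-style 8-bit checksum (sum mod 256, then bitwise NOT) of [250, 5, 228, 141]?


Sum = 624 mod 256 = 112
Complement = 143

143


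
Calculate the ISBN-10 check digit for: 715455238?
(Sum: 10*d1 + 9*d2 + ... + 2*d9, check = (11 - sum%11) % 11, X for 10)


Weighted sum: 235
235 mod 11 = 4

Check digit: 7


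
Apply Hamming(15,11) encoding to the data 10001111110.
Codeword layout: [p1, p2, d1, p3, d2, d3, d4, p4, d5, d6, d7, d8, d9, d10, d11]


Parity bits: p1=0, p2=0, p3=1, p4=0

001100001111110


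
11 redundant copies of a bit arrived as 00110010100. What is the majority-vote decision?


Ones: 4 out of 11
Threshold: 6

0 (4/11 voted 1)


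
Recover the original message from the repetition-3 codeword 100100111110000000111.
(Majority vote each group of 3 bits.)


Groups: 100, 100, 111, 110, 000, 000, 111
Majority votes: 0011001

0011001


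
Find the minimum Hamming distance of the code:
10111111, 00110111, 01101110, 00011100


Comparing all pairs, minimum distance: 2
Can detect 1 errors, correct 0 errors

2


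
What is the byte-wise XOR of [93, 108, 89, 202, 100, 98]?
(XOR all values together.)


XOR chain: 93 ^ 108 ^ 89 ^ 202 ^ 100 ^ 98 = 164

164


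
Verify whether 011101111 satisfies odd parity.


Number of 1s: 7

Yes, parity is correct (7 ones)


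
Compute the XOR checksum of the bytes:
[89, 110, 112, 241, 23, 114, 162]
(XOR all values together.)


XOR chain: 89 ^ 110 ^ 112 ^ 241 ^ 23 ^ 114 ^ 162 = 113

113


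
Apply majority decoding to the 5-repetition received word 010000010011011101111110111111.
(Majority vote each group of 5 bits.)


Groups: 01000, 00100, 11011, 10111, 11101, 11111
Majority votes: 001111

001111


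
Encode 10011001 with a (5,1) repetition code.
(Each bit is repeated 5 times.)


Each bit -> 5 copies

1111100000000001111111111000000000011111


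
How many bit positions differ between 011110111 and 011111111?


XOR: 000001000
Count of 1s: 1

1


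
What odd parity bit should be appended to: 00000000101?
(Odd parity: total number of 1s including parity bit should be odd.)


Number of 1s in data: 2
Parity bit: 1

1


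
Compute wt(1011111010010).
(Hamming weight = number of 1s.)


Counting 1s in 1011111010010

8


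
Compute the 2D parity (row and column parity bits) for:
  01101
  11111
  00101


Row parities: 110
Column parities: 10111

Row P: 110, Col P: 10111, Corner: 0


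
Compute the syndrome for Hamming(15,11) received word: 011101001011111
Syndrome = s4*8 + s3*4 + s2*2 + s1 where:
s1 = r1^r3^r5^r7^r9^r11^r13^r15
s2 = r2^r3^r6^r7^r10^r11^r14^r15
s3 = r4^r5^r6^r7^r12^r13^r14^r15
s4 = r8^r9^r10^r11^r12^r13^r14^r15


s1=1, s2=0, s3=0, s4=0

Syndrome = 1 (error at position 1)


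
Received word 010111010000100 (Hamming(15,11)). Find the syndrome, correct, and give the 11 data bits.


Syndrome = 0: no error detected

Data: 01100000100 (no errors)


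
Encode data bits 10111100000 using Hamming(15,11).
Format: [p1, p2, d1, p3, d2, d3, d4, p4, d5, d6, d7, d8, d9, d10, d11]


Parity bits: p1=1, p2=0, p3=0, p4=0

101001101100000


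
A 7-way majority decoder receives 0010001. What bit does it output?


Ones: 2 out of 7
Threshold: 4

0 (2/7 voted 1)


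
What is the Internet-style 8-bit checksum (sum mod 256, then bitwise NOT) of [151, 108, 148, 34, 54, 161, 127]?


Sum = 783 mod 256 = 15
Complement = 240

240


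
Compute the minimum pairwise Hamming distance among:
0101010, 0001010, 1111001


Comparing all pairs, minimum distance: 1
Can detect 0 errors, correct 0 errors

1


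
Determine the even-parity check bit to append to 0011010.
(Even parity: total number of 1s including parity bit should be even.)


Number of 1s in data: 3
Parity bit: 1

1


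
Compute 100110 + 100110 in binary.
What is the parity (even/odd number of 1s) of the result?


100110 = 38
100110 = 38
Sum = 76 = 1001100
1s count = 3

odd parity (3 ones in 1001100)


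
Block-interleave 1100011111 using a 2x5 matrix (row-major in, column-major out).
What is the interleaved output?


Matrix:
  11000
  11111
Read columns: 1111010101

1111010101


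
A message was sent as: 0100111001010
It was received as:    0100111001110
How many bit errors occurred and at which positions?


XOR: 0000000000100

1 error(s) at position(s): 10


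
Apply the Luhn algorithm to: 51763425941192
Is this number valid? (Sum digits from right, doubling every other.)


Luhn sum = 59
59 mod 10 = 9

Invalid (Luhn sum mod 10 = 9)


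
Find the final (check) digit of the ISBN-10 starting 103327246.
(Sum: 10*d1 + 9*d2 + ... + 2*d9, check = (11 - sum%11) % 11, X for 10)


Weighted sum: 134
134 mod 11 = 2

Check digit: 9


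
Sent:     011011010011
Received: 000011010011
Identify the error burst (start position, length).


XOR: 011000000000

Burst at position 1, length 2


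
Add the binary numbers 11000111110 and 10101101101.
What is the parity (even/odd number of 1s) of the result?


11000111110 = 1598
10101101101 = 1389
Sum = 2987 = 101110101011
1s count = 8

even parity (8 ones in 101110101011)


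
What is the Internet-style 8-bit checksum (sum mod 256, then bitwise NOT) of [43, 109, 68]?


Sum = 220 mod 256 = 220
Complement = 35

35


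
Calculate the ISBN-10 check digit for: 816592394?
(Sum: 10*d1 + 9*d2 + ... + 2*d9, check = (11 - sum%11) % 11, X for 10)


Weighted sum: 283
283 mod 11 = 8

Check digit: 3


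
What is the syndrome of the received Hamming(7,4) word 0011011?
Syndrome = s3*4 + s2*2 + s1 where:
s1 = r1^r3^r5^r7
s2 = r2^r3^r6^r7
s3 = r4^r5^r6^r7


s1=0, s2=1, s3=1

Syndrome = 6 (error at position 6)


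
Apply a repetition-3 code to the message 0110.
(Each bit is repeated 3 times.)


Each bit -> 3 copies

000111111000


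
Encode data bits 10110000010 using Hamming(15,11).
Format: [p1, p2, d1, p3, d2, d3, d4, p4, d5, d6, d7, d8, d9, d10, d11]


Parity bits: p1=0, p2=0, p3=1, p4=1

001101110000010


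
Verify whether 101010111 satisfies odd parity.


Number of 1s: 6

No, parity error (6 ones)


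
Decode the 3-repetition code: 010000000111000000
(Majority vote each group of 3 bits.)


Groups: 010, 000, 000, 111, 000, 000
Majority votes: 000100

000100


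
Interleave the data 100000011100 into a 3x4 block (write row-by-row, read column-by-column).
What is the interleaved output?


Matrix:
  1000
  0001
  1100
Read columns: 101001000010

101001000010


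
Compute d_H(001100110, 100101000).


XOR: 101001110
Count of 1s: 5

5


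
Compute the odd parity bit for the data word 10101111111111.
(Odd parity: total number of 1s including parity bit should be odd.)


Number of 1s in data: 12
Parity bit: 1

1


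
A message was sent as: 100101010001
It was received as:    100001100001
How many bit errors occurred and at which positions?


XOR: 000100110000

3 error(s) at position(s): 3, 6, 7


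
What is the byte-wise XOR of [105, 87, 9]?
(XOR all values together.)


XOR chain: 105 ^ 87 ^ 9 = 55

55


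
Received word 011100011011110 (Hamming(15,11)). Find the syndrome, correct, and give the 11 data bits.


Syndrome = 0: no error detected

Data: 10001011110 (no errors)


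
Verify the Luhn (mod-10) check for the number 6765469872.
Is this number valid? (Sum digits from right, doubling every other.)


Luhn sum = 56
56 mod 10 = 6

Invalid (Luhn sum mod 10 = 6)


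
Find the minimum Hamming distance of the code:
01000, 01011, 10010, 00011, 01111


Comparing all pairs, minimum distance: 1
Can detect 0 errors, correct 0 errors

1


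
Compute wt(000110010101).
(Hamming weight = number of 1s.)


Counting 1s in 000110010101

5


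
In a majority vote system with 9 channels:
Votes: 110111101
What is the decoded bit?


Ones: 7 out of 9
Threshold: 5

1 (7/9 voted 1)


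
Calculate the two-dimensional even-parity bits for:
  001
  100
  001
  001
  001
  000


Row parities: 111110
Column parities: 100

Row P: 111110, Col P: 100, Corner: 1


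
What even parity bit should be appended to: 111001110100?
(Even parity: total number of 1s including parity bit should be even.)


Number of 1s in data: 7
Parity bit: 1

1


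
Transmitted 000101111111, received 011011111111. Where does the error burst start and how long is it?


XOR: 011110000000

Burst at position 1, length 4


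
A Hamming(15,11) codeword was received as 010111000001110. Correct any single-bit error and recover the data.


Syndrome = 10: error at position 10

Data: 01100101110 (corrected bit 10)


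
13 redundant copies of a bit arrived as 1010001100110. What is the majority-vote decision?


Ones: 6 out of 13
Threshold: 7

0 (6/13 voted 1)


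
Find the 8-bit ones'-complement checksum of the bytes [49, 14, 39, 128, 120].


Sum = 350 mod 256 = 94
Complement = 161

161


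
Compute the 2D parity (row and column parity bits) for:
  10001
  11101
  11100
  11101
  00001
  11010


Row parities: 001011
Column parities: 10110

Row P: 001011, Col P: 10110, Corner: 1


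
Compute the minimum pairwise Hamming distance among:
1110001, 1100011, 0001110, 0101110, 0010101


Comparing all pairs, minimum distance: 1
Can detect 0 errors, correct 0 errors

1


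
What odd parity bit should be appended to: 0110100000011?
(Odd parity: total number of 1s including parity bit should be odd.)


Number of 1s in data: 5
Parity bit: 0

0


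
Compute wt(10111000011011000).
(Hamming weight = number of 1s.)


Counting 1s in 10111000011011000

8


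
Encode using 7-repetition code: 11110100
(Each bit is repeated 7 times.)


Each bit -> 7 copies

11111111111111111111111111110000000111111100000000000000


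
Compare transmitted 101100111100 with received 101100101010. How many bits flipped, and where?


XOR: 000000010110

3 error(s) at position(s): 7, 9, 10


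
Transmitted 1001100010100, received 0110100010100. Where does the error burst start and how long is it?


XOR: 1111000000000

Burst at position 0, length 4


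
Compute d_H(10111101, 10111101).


XOR: 00000000
Count of 1s: 0

0


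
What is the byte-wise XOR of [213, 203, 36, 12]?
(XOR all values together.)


XOR chain: 213 ^ 203 ^ 36 ^ 12 = 54

54


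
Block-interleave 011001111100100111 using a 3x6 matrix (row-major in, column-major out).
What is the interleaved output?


Matrix:
  011001
  111100
  100111
Read columns: 011110110011001101

011110110011001101


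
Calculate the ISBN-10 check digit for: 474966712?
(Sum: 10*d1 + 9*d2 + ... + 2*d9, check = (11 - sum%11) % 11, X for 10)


Weighted sum: 299
299 mod 11 = 2

Check digit: 9


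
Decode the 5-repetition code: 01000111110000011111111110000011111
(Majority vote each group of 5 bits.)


Groups: 01000, 11111, 00000, 11111, 11111, 00000, 11111
Majority votes: 0101101

0101101


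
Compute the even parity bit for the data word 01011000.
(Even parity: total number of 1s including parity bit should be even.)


Number of 1s in data: 3
Parity bit: 1

1


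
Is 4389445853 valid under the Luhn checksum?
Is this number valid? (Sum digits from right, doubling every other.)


Luhn sum = 52
52 mod 10 = 2

Invalid (Luhn sum mod 10 = 2)


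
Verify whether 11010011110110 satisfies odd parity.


Number of 1s: 9

Yes, parity is correct (9 ones)


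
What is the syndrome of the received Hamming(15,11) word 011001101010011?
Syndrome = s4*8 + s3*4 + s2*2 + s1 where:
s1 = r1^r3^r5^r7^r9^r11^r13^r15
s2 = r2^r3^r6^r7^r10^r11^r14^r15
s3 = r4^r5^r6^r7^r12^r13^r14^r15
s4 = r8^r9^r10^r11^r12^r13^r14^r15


s1=1, s2=1, s3=0, s4=0

Syndrome = 3 (error at position 3)


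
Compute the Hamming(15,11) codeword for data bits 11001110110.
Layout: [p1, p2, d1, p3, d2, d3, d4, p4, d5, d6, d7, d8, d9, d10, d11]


Parity bits: p1=1, p2=0, p3=1, p4=1

101110011110110


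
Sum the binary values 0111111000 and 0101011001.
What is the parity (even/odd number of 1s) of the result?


0111111000 = 504
0101011001 = 345
Sum = 849 = 1101010001
1s count = 5

odd parity (5 ones in 1101010001)


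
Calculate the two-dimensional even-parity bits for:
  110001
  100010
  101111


Row parities: 101
Column parities: 111100

Row P: 101, Col P: 111100, Corner: 0


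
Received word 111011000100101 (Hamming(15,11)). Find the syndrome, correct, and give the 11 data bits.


Syndrome = 11: error at position 11

Data: 11100110101 (corrected bit 11)


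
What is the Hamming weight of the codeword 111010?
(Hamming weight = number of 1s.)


Counting 1s in 111010

4


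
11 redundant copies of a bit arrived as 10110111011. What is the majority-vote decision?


Ones: 8 out of 11
Threshold: 6

1 (8/11 voted 1)


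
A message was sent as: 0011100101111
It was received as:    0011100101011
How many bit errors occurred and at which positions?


XOR: 0000000000100

1 error(s) at position(s): 10


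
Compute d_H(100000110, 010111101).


XOR: 110111011
Count of 1s: 7

7


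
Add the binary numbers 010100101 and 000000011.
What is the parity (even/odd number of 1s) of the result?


010100101 = 165
000000011 = 3
Sum = 168 = 10101000
1s count = 3

odd parity (3 ones in 10101000)


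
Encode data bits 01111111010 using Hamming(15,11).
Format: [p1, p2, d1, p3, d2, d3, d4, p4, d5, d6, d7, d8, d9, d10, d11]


Parity bits: p1=0, p2=1, p3=1, p4=1

010111111111010


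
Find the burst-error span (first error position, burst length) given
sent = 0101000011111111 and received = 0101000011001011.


XOR: 0000000000110100

Burst at position 10, length 4


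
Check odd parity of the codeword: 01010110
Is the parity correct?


Number of 1s: 4

No, parity error (4 ones)


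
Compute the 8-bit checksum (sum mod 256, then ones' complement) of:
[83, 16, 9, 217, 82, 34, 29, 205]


Sum = 675 mod 256 = 163
Complement = 92

92


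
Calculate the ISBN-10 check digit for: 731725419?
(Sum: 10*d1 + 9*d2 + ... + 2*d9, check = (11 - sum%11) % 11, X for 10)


Weighted sum: 228
228 mod 11 = 8

Check digit: 3


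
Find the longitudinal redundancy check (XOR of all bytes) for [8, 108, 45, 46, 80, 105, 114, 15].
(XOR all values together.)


XOR chain: 8 ^ 108 ^ 45 ^ 46 ^ 80 ^ 105 ^ 114 ^ 15 = 35

35


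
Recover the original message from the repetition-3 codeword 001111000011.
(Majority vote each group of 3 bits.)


Groups: 001, 111, 000, 011
Majority votes: 0101

0101


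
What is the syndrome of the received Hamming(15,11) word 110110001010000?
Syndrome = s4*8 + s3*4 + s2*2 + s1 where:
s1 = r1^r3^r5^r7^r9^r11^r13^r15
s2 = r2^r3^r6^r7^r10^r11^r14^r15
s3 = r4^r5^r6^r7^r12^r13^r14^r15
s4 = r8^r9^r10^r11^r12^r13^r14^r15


s1=0, s2=0, s3=0, s4=0

Syndrome = 0 (no error)


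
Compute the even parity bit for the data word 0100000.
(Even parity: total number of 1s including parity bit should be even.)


Number of 1s in data: 1
Parity bit: 1

1


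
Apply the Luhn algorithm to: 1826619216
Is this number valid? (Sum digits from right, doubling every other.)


Luhn sum = 43
43 mod 10 = 3

Invalid (Luhn sum mod 10 = 3)


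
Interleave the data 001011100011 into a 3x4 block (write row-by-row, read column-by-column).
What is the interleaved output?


Matrix:
  0010
  1110
  0011
Read columns: 010010111001

010010111001


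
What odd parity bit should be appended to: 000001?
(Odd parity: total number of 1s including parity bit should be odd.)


Number of 1s in data: 1
Parity bit: 0

0


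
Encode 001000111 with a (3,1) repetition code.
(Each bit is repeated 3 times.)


Each bit -> 3 copies

000000111000000000111111111


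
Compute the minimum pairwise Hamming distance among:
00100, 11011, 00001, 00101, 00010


Comparing all pairs, minimum distance: 1
Can detect 0 errors, correct 0 errors

1


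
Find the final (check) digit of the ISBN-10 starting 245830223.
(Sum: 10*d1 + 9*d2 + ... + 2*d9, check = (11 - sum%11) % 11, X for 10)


Weighted sum: 190
190 mod 11 = 3

Check digit: 8


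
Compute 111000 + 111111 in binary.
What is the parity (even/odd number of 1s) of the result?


111000 = 56
111111 = 63
Sum = 119 = 1110111
1s count = 6

even parity (6 ones in 1110111)


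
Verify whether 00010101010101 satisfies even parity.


Number of 1s: 6

Yes, parity is correct (6 ones)


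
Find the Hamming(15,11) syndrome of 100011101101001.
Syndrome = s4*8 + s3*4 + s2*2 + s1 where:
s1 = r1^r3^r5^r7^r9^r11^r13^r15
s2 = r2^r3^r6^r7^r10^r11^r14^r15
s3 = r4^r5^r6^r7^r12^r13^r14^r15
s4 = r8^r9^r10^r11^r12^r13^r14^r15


s1=1, s2=0, s3=1, s4=0

Syndrome = 5 (error at position 5)


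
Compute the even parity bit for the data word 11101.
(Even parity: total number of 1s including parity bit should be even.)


Number of 1s in data: 4
Parity bit: 0

0


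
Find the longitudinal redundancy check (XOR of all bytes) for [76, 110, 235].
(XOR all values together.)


XOR chain: 76 ^ 110 ^ 235 = 201

201


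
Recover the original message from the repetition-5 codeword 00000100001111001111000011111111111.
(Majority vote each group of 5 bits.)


Groups: 00000, 10000, 11110, 01111, 00001, 11111, 11111
Majority votes: 0011011

0011011


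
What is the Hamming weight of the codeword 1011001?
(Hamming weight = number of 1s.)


Counting 1s in 1011001

4


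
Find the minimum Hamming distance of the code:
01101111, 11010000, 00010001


Comparing all pairs, minimum distance: 3
Can detect 2 errors, correct 1 errors

3


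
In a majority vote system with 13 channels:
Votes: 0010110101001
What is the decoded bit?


Ones: 6 out of 13
Threshold: 7

0 (6/13 voted 1)


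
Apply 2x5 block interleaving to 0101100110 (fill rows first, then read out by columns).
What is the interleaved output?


Matrix:
  01011
  00110
Read columns: 0010011110

0010011110


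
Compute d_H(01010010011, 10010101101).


XOR: 11000111110
Count of 1s: 7

7


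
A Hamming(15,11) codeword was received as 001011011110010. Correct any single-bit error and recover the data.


Syndrome = 14: error at position 14

Data: 11101110000 (corrected bit 14)


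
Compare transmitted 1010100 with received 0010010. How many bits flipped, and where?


XOR: 1000110

3 error(s) at position(s): 0, 4, 5


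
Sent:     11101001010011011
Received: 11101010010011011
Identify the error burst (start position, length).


XOR: 00000011000000000

Burst at position 6, length 2


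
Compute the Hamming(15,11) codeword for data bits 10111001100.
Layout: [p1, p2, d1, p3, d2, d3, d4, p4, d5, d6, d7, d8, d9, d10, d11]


Parity bits: p1=0, p2=1, p3=0, p4=1

011001111001100


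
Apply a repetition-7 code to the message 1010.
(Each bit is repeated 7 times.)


Each bit -> 7 copies

1111111000000011111110000000


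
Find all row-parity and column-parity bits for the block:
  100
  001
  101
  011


Row parities: 1100
Column parities: 011

Row P: 1100, Col P: 011, Corner: 0


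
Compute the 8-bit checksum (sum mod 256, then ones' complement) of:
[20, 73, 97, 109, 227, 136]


Sum = 662 mod 256 = 150
Complement = 105

105


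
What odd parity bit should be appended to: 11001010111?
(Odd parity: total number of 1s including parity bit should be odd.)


Number of 1s in data: 7
Parity bit: 0

0


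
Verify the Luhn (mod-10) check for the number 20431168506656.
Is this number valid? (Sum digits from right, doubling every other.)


Luhn sum = 46
46 mod 10 = 6

Invalid (Luhn sum mod 10 = 6)


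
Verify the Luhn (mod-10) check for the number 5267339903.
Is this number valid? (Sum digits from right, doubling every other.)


Luhn sum = 43
43 mod 10 = 3

Invalid (Luhn sum mod 10 = 3)


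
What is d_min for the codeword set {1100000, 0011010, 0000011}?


Comparing all pairs, minimum distance: 3
Can detect 2 errors, correct 1 errors

3


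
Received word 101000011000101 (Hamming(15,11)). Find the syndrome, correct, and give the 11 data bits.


Syndrome = 1: error at position 1

Data: 10001000101 (corrected bit 1)


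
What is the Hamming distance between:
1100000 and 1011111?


XOR: 0111111
Count of 1s: 6

6


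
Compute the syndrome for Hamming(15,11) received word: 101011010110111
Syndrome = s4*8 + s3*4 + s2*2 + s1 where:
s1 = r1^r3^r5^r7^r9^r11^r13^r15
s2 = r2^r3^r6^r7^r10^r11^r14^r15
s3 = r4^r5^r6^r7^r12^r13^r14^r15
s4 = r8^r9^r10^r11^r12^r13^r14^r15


s1=0, s2=0, s3=1, s4=0

Syndrome = 4 (error at position 4)


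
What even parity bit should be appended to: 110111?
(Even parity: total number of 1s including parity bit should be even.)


Number of 1s in data: 5
Parity bit: 1

1


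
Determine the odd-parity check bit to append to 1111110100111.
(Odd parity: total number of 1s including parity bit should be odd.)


Number of 1s in data: 10
Parity bit: 1

1


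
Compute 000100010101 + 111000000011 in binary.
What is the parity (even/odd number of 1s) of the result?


000100010101 = 277
111000000011 = 3587
Sum = 3864 = 111100011000
1s count = 6

even parity (6 ones in 111100011000)


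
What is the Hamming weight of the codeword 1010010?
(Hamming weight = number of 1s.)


Counting 1s in 1010010

3


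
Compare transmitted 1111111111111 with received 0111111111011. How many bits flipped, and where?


XOR: 1000000000100

2 error(s) at position(s): 0, 10


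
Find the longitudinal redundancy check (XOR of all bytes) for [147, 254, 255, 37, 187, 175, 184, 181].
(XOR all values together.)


XOR chain: 147 ^ 254 ^ 255 ^ 37 ^ 187 ^ 175 ^ 184 ^ 181 = 174

174


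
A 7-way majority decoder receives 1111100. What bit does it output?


Ones: 5 out of 7
Threshold: 4

1 (5/7 voted 1)


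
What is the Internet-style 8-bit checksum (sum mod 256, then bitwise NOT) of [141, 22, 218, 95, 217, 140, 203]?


Sum = 1036 mod 256 = 12
Complement = 243

243


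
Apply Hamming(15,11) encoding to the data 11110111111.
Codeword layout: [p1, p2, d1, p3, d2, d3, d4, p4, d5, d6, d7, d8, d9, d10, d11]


Parity bits: p1=0, p2=1, p3=1, p4=0

011111100111111


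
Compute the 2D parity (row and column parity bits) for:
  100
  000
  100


Row parities: 101
Column parities: 000

Row P: 101, Col P: 000, Corner: 0


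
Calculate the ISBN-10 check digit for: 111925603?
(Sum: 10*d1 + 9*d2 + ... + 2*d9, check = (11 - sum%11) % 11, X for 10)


Weighted sum: 157
157 mod 11 = 3

Check digit: 8


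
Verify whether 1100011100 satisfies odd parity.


Number of 1s: 5

Yes, parity is correct (5 ones)


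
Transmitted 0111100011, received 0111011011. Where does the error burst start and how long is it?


XOR: 0000111000

Burst at position 4, length 3


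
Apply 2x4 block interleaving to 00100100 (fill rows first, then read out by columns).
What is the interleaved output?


Matrix:
  0010
  0100
Read columns: 00011000

00011000


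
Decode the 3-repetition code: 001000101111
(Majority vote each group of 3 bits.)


Groups: 001, 000, 101, 111
Majority votes: 0011

0011


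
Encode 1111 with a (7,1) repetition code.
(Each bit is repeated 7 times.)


Each bit -> 7 copies

1111111111111111111111111111


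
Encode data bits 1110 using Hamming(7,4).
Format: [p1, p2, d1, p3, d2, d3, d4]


Parity bits: p1=0, p2=0, p3=0

0010110


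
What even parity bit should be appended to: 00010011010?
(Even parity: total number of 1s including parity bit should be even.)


Number of 1s in data: 4
Parity bit: 0

0


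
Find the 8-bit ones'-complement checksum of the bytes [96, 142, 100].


Sum = 338 mod 256 = 82
Complement = 173

173


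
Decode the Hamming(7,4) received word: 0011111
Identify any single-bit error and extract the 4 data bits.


Syndrome = 3: error at position 3

Data: 0111 (corrected bit 3)


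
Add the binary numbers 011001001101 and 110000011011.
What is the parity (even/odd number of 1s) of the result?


011001001101 = 1613
110000011011 = 3099
Sum = 4712 = 1001001101000
1s count = 5

odd parity (5 ones in 1001001101000)


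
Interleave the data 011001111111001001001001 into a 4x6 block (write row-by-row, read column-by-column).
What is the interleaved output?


Matrix:
  011001
  111111
  001001
  001001
Read columns: 010011001111010001001111

010011001111010001001111


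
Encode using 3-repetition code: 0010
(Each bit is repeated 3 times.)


Each bit -> 3 copies

000000111000


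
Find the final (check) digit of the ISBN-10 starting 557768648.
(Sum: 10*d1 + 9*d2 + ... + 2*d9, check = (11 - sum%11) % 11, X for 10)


Weighted sum: 328
328 mod 11 = 9

Check digit: 2


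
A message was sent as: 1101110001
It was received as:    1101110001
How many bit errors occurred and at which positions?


XOR: 0000000000

0 errors (received matches sent)


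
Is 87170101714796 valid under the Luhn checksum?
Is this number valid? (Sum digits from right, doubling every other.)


Luhn sum = 61
61 mod 10 = 1

Invalid (Luhn sum mod 10 = 1)


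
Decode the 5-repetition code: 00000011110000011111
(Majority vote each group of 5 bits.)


Groups: 00000, 01111, 00000, 11111
Majority votes: 0101

0101


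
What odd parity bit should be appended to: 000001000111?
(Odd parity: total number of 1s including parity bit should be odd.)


Number of 1s in data: 4
Parity bit: 1

1


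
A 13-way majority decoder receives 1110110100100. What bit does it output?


Ones: 7 out of 13
Threshold: 7

1 (7/13 voted 1)


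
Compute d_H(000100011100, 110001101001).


XOR: 110101110101
Count of 1s: 8

8


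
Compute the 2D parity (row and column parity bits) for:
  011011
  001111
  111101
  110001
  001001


Row parities: 00110
Column parities: 010001

Row P: 00110, Col P: 010001, Corner: 0


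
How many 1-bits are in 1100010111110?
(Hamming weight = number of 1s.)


Counting 1s in 1100010111110

8


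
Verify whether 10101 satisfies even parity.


Number of 1s: 3

No, parity error (3 ones)


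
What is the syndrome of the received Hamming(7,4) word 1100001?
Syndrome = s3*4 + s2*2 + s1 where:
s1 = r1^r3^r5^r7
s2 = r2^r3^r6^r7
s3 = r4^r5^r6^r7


s1=0, s2=0, s3=1

Syndrome = 4 (error at position 4)


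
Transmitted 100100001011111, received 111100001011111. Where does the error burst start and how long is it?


XOR: 011000000000000

Burst at position 1, length 2


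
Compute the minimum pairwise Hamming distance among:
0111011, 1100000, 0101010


Comparing all pairs, minimum distance: 2
Can detect 1 errors, correct 0 errors

2


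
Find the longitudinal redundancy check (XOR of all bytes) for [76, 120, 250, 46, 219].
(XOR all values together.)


XOR chain: 76 ^ 120 ^ 250 ^ 46 ^ 219 = 59

59


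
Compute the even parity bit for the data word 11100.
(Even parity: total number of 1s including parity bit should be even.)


Number of 1s in data: 3
Parity bit: 1

1


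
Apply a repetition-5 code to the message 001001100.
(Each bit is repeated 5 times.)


Each bit -> 5 copies

000000000011111000000000011111111110000000000


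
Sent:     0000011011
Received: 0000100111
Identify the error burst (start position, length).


XOR: 0000111100

Burst at position 4, length 4


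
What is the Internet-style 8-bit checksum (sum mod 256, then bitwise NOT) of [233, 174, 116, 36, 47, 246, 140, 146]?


Sum = 1138 mod 256 = 114
Complement = 141

141


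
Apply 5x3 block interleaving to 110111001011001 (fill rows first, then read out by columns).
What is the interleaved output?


Matrix:
  110
  111
  001
  011
  001
Read columns: 110001101001111

110001101001111


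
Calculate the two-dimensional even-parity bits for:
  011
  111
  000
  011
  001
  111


Row parities: 010011
Column parities: 001

Row P: 010011, Col P: 001, Corner: 1
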